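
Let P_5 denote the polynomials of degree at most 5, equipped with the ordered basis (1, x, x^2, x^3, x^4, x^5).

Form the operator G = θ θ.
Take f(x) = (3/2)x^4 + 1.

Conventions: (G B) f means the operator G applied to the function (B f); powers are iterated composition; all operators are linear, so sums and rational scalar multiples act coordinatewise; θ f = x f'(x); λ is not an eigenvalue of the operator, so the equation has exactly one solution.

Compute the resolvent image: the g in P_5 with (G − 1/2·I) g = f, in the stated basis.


write g with unknown coordinates in the stated basis and equate coefficients in (G − 1/2·I) g = f
solving from the highest basis element down gives g = (3/31)x^4 - 2
check: G g = (48/31)x^4
so G g − 1/2·g = (3/2)x^4 + 1 = f ✓

the image equals g(x) = (3/31)x^4 - 2


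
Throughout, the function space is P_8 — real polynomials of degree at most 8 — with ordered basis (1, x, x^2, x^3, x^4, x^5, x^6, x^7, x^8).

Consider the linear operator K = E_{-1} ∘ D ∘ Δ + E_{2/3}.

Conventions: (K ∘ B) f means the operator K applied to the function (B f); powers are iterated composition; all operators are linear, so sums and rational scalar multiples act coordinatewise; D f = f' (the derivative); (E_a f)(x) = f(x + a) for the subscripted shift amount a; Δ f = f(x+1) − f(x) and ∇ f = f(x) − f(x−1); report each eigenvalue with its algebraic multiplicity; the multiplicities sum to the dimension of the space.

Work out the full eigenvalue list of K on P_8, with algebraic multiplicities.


λ = 1 (multiplicity 9)

image of 1: 1
image of x: x + 2/3
image of x^2: x^2 + (4/3)x + 22/9
image of x^3: x^3 + 2x^2 + (22/3)x - 73/27
image of x^4: x^4 + (8/3)x^3 + (44/3)x^2 - (292/27)x + 340/81
image of x^5: x^5 + (10/3)x^4 + (220/9)x^3 - (730/27)x^2 + (1700/81)x - 1183/243
image of x^6: x^6 + 4x^5 + (110/3)x^4 - (1460/27)x^3 + (1700/27)x^2 - (2366/81)x + 4438/729
image of x^7: x^7 + (14/3)x^6 + (154/3)x^5 - (2555/27)x^4 + (11900/81)x^3 - (8281/81)x^2 + (31066/729)x - 15181/2187
image of x^8: x^8 + (16/3)x^7 + (616/9)x^6 - (4088/27)x^5 + (23800/81)x^4 - (66248/243)x^3 + (124264/729)x^2 - (121448/2187)x + 52744/6561
the matrix is upper triangular; its diagonal is (1, 1, 1, 1, 1, 1, 1, 1, 1)
for a triangular matrix the eigenvalues are the diagonal entries, with algebraic multiplicity their repetition count


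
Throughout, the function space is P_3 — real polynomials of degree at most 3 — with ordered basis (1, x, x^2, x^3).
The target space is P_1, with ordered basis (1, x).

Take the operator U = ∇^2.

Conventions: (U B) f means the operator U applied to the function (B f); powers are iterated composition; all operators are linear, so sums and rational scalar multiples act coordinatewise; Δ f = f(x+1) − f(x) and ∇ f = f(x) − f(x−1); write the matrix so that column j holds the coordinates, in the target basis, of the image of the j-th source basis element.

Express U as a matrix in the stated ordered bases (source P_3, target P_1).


the matrix is [[0, 0, 2, -6]; [0, 0, 0, 6]] (rows listed top to bottom)

image of 1: 0
image of x: 0
image of x^2: 2
image of x^3: 6x - 6
each image's coordinates form column j of the matrix


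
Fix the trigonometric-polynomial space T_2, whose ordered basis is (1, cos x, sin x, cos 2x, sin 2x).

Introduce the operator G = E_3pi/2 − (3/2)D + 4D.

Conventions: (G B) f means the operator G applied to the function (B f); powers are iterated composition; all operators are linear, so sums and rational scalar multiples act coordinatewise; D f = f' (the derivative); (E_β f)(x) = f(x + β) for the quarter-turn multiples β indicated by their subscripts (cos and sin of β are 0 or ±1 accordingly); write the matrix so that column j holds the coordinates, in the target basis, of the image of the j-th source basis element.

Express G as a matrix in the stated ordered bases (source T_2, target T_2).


image of 1: 1
image of cos x: -(3/2)sin x
image of sin x: (3/2)cos x
image of cos 2x: -cos 2x - 5sin 2x
image of sin 2x: 5cos 2x - sin 2x
each image's coordinates form column j of the matrix

the matrix is [[1, 0, 0, 0, 0]; [0, 0, 3/2, 0, 0]; [0, -3/2, 0, 0, 0]; [0, 0, 0, -1, 5]; [0, 0, 0, -5, -1]] (rows listed top to bottom)


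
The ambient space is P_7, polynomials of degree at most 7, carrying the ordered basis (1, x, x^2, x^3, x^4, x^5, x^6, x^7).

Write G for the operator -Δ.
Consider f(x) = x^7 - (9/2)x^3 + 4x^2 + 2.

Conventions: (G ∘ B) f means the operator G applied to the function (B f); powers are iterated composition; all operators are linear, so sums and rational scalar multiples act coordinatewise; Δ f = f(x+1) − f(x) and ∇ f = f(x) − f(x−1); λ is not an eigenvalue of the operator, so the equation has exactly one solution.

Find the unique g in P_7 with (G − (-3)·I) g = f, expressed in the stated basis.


g(x) = (1/3)x^7 + (7/9)x^6 + (35/9)x^5 + (385/27)x^4 + (6407/162)x^3 + (14351/162)x^2 + (61447/486)x + 134053/1458

write g with unknown coordinates in the stated basis and equate coefficients in (G − (-3)·I) g = f
solving from the highest basis element down gives g = (1/3)x^7 + (7/9)x^6 + (35/9)x^5 + (385/27)x^4 + (6407/162)x^3 + (14351/162)x^2 + (61447/486)x + 134053/1458
check: G g = -(7/3)x^6 - (35/3)x^5 - (385/9)x^4 - (3325/27)x^3 - (14135/54)x^2 - (61447/162)x - 133081/486
so G g − (-3)·g = x^7 - (9/2)x^3 + 4x^2 + 2 = f ✓


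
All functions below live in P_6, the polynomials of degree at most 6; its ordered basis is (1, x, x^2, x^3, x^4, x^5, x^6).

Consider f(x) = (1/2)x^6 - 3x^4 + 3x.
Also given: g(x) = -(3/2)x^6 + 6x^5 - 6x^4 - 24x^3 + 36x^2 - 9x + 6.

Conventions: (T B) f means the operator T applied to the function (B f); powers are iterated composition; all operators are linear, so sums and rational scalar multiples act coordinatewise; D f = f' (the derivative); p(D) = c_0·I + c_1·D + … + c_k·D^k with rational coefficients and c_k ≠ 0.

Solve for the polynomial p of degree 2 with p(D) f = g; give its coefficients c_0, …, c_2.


D^0 f = (1/2)x^6 - 3x^4 + 3x
D^1 f = 3x^5 - 12x^3 + 3
D^2 f = 15x^4 - 36x^2
matching coefficients of g against c_0 f + c_1 Df + … from the top degree down determines the c_i
solution: c_0 = -3, c_1 = 2, c_2 = -1

c_0 = -3, c_1 = 2, c_2 = -1


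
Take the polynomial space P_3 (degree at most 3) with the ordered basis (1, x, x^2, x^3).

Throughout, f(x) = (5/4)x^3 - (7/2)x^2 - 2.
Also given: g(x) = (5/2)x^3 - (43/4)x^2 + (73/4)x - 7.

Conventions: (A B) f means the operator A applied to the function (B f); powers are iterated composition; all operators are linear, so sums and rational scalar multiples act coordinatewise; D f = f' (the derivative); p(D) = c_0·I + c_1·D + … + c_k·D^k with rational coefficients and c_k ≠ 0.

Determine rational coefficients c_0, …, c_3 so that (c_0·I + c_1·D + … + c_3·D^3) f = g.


p(D) = 2·I − D + (3/2)·D^2 + D^3, i.e. c_0 = 2, c_1 = -1, c_2 = 3/2, c_3 = 1

D^0 f = (5/4)x^3 - (7/2)x^2 - 2
D^1 f = (15/4)x^2 - 7x
D^2 f = (15/2)x - 7
D^3 f = 15/2
matching coefficients of g against c_0 f + c_1 Df + … from the top degree down determines the c_i
solution: c_0 = 2, c_1 = -1, c_2 = 3/2, c_3 = 1


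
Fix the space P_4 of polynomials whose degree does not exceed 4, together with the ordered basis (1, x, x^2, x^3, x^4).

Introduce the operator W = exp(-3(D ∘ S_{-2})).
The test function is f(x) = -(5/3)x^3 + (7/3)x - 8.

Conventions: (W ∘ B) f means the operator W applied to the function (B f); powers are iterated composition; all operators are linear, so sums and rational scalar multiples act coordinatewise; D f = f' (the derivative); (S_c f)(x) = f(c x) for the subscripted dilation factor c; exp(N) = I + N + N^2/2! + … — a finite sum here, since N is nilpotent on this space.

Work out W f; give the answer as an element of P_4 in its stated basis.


g(x) = -(5/3)x^3 - 120x^2 + (4327/3)x + 2886

order-1 term: -120x^2 + 14
order-2 term: 1440x
order-3 term: 2880
the series for exp(-3(D ∘ S_{-2})) f terminates at order 3
exp(-3(D ∘ S_{-2})) f = -(5/3)x^3 - 120x^2 + (4327/3)x + 2886


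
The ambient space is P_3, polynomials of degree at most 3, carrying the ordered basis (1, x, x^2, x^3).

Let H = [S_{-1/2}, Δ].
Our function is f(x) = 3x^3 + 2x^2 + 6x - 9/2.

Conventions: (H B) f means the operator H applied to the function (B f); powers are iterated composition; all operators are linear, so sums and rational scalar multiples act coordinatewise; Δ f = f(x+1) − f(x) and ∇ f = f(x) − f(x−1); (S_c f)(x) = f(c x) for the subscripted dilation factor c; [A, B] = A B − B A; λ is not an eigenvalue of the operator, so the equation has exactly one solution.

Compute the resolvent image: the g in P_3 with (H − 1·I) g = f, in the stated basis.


g(x) = -3x^3 - (43/8)x^2 + (87/16)x + 21/4

write g with unknown coordinates in the stated basis and equate coefficients in (H − 1·I) g = f
solving from the highest basis element down gives g = -3x^3 - (43/8)x^2 + (87/16)x + 21/4
check: H g = -(27/8)x^2 + (183/16)x + 3/4
so H g − 1·g = 3x^3 + 2x^2 + 6x - 9/2 = f ✓


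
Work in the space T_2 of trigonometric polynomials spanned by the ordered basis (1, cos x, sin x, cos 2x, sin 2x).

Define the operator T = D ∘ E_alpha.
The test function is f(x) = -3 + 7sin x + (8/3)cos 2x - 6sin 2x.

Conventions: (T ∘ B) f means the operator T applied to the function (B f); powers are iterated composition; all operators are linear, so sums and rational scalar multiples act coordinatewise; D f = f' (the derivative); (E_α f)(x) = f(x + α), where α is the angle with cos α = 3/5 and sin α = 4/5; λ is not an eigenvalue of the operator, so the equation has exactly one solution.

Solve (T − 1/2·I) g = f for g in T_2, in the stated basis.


the result is g(x) = 6 - (84/41)cos x - (182/41)sin x - (2944/1851)cos 2x + (3908/1851)sin 2x

write g with unknown coordinates in the stated basis and equate coefficients in (T − 1/2·I) g = f
solving from the highest basis element down gives g = 6 - (84/41)cos x - (182/41)sin x - (2944/1851)cos 2x + (3908/1851)sin 2x
check: T g = -(42/41)cos x + (196/41)sin x + (3464/1851)cos 2x - (9152/1851)sin 2x
so T g − 1/2·g = -3 + 7sin x + (8/3)cos 2x - 6sin 2x = f ✓


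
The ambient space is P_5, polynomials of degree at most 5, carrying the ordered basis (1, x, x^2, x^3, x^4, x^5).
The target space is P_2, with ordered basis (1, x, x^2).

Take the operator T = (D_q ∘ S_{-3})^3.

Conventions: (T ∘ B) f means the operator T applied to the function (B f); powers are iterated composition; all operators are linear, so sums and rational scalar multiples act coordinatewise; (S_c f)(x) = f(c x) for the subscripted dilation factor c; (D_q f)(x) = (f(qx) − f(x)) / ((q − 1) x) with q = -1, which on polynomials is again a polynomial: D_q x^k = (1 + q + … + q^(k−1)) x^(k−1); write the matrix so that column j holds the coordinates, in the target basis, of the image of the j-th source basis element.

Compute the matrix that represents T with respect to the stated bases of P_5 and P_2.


image of 1: 0
image of x: 0
image of x^2: 0
image of x^3: 0
image of x^4: 0
image of x^5: 0
each image's coordinates form column j of the matrix

the matrix is [[0, 0, 0, 0, 0, 0]; [0, 0, 0, 0, 0, 0]; [0, 0, 0, 0, 0, 0]] (rows listed top to bottom)


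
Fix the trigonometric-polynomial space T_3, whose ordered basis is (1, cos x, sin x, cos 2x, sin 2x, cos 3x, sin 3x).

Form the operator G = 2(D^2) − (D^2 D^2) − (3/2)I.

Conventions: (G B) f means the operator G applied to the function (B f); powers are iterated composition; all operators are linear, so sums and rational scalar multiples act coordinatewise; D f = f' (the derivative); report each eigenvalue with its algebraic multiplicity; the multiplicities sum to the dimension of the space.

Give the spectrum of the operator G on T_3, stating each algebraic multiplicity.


λ = -201/2 (multiplicity 2), λ = -51/2 (multiplicity 2), λ = -9/2 (multiplicity 2), λ = -3/2 (multiplicity 1)

image of 1: -3/2
image of cos x: -(9/2)cos x
image of sin x: -(9/2)sin x
image of cos 2x: -(51/2)cos 2x
image of sin 2x: -(51/2)sin 2x
image of cos 3x: -(201/2)cos 3x
image of sin 3x: -(201/2)sin 3x
the matrix is diagonal; its diagonal is (-3/2, -9/2, -9/2, -51/2, -51/2, -201/2, -201/2)
for a triangular matrix the eigenvalues are the diagonal entries, with algebraic multiplicity their repetition count


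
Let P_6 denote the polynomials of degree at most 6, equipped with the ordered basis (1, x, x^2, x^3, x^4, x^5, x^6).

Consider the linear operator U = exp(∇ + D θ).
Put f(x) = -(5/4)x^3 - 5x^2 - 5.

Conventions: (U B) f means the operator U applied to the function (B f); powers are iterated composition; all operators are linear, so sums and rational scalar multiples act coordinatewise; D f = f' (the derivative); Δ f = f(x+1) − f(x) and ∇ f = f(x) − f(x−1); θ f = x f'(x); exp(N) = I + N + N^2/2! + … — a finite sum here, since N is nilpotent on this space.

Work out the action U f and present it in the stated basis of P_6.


g(x) = -(5/4)x^3 - 20x^2 - (285/4)x - 50

order-1 term: -15x^2 - (105/4)x + 15/4
order-2 term: -45x - 75/4
order-3 term: -30
the series for exp(∇ + D θ) f terminates at order 3
exp(∇ + D θ) f = -(5/4)x^3 - 20x^2 - (285/4)x - 50


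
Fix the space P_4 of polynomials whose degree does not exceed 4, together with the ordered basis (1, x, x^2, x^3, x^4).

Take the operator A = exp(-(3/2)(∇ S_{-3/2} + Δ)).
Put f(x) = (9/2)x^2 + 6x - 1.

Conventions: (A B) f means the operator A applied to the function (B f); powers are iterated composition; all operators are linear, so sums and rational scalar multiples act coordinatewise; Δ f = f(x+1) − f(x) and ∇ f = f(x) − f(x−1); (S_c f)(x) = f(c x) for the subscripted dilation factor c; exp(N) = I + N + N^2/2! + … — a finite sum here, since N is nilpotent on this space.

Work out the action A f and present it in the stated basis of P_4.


order-1 term: -(351/8)x + 207/16
order-2 term: -1053/64
the series for exp(-(3/2)(∇ S_{-3/2} + Δ)) f terminates at order 2
exp(-(3/2)(∇ S_{-3/2} + Δ)) f = (9/2)x^2 - (303/8)x - 289/64

the image equals g(x) = (9/2)x^2 - (303/8)x - 289/64


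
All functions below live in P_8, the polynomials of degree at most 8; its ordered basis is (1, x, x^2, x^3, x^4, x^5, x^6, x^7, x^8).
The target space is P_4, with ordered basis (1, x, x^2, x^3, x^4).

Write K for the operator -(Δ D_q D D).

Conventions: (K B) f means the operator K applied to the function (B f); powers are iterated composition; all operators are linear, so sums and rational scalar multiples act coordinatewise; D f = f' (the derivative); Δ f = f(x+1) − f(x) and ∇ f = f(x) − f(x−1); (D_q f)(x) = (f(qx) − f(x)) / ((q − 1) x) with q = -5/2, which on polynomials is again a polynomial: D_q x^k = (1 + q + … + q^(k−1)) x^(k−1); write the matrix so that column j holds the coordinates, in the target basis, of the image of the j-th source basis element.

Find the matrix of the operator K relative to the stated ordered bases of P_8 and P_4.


the matrix is [[0, 0, 0, 0, 18, -95, 1305/4, -9471/8, 15561/4]; [0, 0, 0, 0, 0, -190, 3915/4, -9471/2, 77805/4]; [0, 0, 0, 0, 0, 0, 3915/4, -28413/4, 77805/2]; [0, 0, 0, 0, 0, 0, 0, -9471/2, 77805/2]; [0, 0, 0, 0, 0, 0, 0, 0, 77805/4]] (rows listed top to bottom)

image of 1: 0
image of x: 0
image of x^2: 0
image of x^3: 0
image of x^4: 18
image of x^5: -190x - 95
image of x^6: (3915/4)x^2 + (3915/4)x + 1305/4
image of x^7: -(9471/2)x^3 - (28413/4)x^2 - (9471/2)x - 9471/8
image of x^8: (77805/4)x^4 + (77805/2)x^3 + (77805/2)x^2 + (77805/4)x + 15561/4
each image's coordinates form column j of the matrix


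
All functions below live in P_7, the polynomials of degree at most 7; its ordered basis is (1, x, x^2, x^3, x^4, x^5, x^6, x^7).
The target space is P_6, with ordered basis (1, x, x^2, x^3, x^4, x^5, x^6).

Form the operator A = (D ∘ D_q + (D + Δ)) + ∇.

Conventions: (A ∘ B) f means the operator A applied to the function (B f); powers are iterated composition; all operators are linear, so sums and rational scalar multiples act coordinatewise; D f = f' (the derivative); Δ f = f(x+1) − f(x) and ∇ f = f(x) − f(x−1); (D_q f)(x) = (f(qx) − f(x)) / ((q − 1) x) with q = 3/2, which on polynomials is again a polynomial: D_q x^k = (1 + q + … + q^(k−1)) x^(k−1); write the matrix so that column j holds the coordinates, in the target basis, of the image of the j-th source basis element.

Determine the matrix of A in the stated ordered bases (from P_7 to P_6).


image of 1: 0
image of x: 3
image of x^2: 6x + 5/2
image of x^3: 9x^2 + (19/2)x + 2
image of x^4: 12x^3 + (195/8)x^2 + 8x
image of x^5: 15x^4 + (211/4)x^3 + 20x^2 + 2
image of x^6: 18x^5 + (3325/32)x^4 + 40x^3 + 12x
image of x^7: 21x^6 + (6177/32)x^5 + 70x^4 + 42x^2 + 2
each image's coordinates form column j of the matrix

the matrix is [[0, 3, 5/2, 2, 0, 2, 0, 2]; [0, 0, 6, 19/2, 8, 0, 12, 0]; [0, 0, 0, 9, 195/8, 20, 0, 42]; [0, 0, 0, 0, 12, 211/4, 40, 0]; [0, 0, 0, 0, 0, 15, 3325/32, 70]; [0, 0, 0, 0, 0, 0, 18, 6177/32]; [0, 0, 0, 0, 0, 0, 0, 21]] (rows listed top to bottom)


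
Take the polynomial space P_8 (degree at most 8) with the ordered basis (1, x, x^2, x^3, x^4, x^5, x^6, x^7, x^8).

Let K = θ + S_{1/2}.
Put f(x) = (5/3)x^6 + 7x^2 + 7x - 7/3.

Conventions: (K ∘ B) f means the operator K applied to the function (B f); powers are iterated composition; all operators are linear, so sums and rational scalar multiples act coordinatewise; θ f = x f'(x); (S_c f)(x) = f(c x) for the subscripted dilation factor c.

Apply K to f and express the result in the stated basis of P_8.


g(x) = (1925/192)x^6 + (63/4)x^2 + (21/2)x - 7/3

θ f = 10x^6 + 14x^2 + 7x
S_{1/2} f = (5/192)x^6 + (7/4)x^2 + (7/2)x - 7/3
(θ + S_{1/2}) f = (1925/192)x^6 + (63/4)x^2 + (21/2)x - 7/3


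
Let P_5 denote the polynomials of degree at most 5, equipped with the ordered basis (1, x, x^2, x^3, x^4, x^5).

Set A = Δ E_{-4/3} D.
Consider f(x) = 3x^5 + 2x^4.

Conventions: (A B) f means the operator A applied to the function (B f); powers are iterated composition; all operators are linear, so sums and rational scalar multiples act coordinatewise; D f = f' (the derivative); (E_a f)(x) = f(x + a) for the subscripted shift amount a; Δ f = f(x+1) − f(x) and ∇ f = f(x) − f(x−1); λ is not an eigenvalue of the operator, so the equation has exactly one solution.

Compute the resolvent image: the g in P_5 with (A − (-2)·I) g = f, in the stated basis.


write g with unknown coordinates in the stated basis and equate coefficients in (A − (-2)·I) g = f
solving from the highest basis element down gives g = (3/2)x^5 + x^4 - 15x^3 + (63/2)x^2 + 20x - 2227/36
check: A g = 30x^3 - 63x^2 - 40x + 2227/18
so A g − (-2)·g = 3x^5 + 2x^4 = f ✓

the image equals g(x) = (3/2)x^5 + x^4 - 15x^3 + (63/2)x^2 + 20x - 2227/36


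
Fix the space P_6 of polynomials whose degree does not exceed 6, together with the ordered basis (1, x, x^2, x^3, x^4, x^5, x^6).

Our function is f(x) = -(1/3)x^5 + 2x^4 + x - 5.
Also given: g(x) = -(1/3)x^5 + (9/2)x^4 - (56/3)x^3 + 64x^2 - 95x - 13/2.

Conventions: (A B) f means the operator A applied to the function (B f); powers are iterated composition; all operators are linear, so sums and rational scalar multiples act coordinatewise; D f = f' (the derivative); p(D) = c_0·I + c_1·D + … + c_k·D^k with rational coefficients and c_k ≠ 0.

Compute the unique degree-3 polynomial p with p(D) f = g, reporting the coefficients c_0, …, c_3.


D^0 f = -(1/3)x^5 + 2x^4 + x - 5
D^1 f = -(5/3)x^4 + 8x^3 + 1
D^2 f = -(20/3)x^3 + 24x^2
D^3 f = -20x^2 + 48x
matching coefficients of g against c_0 f + c_1 Df + … from the top degree down determines the c_i
solution: c_0 = 1, c_1 = -3/2, c_2 = 1, c_3 = -2

c_0 = 1, c_1 = -3/2, c_2 = 1, c_3 = -2


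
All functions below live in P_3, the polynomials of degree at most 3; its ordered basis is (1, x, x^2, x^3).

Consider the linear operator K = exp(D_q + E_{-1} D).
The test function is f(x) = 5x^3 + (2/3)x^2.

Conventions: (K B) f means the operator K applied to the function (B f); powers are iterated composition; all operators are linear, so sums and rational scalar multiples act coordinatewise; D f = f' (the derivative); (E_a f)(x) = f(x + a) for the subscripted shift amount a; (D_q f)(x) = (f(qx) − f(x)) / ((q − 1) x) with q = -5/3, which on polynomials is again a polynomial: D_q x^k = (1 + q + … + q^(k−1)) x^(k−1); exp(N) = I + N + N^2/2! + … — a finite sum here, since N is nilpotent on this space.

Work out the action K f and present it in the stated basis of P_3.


order-1 term: (230/9)x^2 - (262/9)x + 41/3
order-2 term: (460/27)x - 164/3
order-3 term: 920/81
the series for exp(D_q + E_{-1} D) f terminates at order 3
exp(D_q + E_{-1} D) f = 5x^3 + (236/9)x^2 - (326/27)x - 2401/81

g(x) = 5x^3 + (236/9)x^2 - (326/27)x - 2401/81


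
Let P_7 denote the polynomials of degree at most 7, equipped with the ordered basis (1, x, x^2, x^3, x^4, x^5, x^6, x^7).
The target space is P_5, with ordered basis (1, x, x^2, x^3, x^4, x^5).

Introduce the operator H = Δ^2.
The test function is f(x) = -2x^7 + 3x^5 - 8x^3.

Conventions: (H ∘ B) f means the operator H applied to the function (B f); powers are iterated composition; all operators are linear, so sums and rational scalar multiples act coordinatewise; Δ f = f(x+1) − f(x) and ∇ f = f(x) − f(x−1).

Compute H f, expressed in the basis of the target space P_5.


g(x) = -84x^5 - 420x^4 - 920x^3 - 1080x^2 - 706x - 210

Δ f = -14x^6 - 42x^5 - 55x^4 - 40x^3 - 36x^2 - 23x - 7
Δ Δ f = -84x^5 - 420x^4 - 920x^3 - 1080x^2 - 706x - 210


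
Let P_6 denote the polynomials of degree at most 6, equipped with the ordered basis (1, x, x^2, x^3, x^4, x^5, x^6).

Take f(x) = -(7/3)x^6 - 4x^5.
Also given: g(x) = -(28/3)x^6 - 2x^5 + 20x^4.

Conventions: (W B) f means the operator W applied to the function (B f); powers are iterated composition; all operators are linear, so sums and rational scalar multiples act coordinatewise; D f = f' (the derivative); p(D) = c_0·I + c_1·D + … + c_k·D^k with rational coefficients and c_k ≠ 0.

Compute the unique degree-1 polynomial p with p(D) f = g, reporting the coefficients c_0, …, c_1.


p(D) = 4·I − D, i.e. c_0 = 4, c_1 = -1

D^0 f = -(7/3)x^6 - 4x^5
D^1 f = -14x^5 - 20x^4
matching coefficients of g against c_0 f + c_1 Df + … from the top degree down determines the c_i
solution: c_0 = 4, c_1 = -1


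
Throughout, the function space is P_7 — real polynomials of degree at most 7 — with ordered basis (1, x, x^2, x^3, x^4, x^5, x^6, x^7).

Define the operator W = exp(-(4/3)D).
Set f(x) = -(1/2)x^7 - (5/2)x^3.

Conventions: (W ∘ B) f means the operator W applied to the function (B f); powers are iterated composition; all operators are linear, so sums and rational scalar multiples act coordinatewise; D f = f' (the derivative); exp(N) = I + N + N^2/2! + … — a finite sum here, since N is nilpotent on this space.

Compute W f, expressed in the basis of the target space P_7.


order-1 term: (14/3)x^6 + 10x^2
order-2 term: -(56/3)x^5 - (40/3)x
order-3 term: (1120/27)x^4 + 160/27
order-4 term: -(4480/81)x^3
order-5 term: (3584/81)x^2
order-6 term: -(14336/729)x
order-7 term: 8192/2187
the series for exp(-(4/3)D) f terminates at order 7
exp(-(4/3)D) f = -(1/2)x^7 + (14/3)x^6 - (56/3)x^5 + (1120/27)x^4 - (9365/162)x^3 + (4394/81)x^2 - (24056/729)x + 21152/2187

the image equals g(x) = -(1/2)x^7 + (14/3)x^6 - (56/3)x^5 + (1120/27)x^4 - (9365/162)x^3 + (4394/81)x^2 - (24056/729)x + 21152/2187


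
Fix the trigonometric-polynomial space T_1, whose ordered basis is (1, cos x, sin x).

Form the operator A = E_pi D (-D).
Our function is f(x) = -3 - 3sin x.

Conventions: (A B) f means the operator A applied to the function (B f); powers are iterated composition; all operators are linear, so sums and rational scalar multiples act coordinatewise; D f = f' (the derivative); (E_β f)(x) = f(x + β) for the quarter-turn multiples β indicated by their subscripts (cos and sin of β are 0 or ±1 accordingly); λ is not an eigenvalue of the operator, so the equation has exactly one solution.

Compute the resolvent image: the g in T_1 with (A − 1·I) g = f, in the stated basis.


write g with unknown coordinates in the stated basis and equate coefficients in (A − 1·I) g = f
solving from the highest basis element down gives g = 3 + (3/2)sin x
check: A g = -(3/2)sin x
so A g − 1·g = -3 - 3sin x = f ✓

the result is g(x) = 3 + (3/2)sin x


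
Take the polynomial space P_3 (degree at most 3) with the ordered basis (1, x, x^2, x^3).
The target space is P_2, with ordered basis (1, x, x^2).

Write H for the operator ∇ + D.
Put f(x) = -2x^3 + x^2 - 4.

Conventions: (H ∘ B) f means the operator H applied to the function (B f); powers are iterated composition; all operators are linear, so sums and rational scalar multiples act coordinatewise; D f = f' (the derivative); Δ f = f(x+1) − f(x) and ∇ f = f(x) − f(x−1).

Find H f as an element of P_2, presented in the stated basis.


g(x) = -12x^2 + 10x - 3

∇ f = -6x^2 + 8x - 3
D f = -6x^2 + 2x
(∇ + D) f = -12x^2 + 10x - 3


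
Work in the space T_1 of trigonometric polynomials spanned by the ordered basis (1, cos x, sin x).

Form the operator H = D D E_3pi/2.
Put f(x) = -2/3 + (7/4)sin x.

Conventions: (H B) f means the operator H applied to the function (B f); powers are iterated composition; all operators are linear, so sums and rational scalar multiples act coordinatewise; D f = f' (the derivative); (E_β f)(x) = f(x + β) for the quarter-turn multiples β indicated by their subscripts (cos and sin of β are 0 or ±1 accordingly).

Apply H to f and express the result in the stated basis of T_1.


the image equals g(x) = (7/4)cos x

E_3pi/2 f = -2/3 - (7/4)cos x
D E_3pi/2 f = (7/4)sin x
D D E_3pi/2 f = (7/4)cos x


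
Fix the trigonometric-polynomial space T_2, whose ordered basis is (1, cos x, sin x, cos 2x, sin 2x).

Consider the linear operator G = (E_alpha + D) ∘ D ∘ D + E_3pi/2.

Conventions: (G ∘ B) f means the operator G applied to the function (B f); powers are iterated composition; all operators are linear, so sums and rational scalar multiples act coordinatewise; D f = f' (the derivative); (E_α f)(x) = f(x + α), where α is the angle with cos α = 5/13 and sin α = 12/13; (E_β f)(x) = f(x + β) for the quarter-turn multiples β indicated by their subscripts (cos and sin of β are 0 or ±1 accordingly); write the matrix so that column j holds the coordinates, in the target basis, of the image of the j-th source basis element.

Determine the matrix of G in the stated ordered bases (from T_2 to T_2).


image of 1: 1
image of cos x: -(5/13)cos x + (38/13)sin x
image of sin x: -(38/13)cos x - (5/13)sin x
image of cos 2x: (307/169)cos 2x + (1832/169)sin 2x
image of sin 2x: -(1832/169)cos 2x + (307/169)sin 2x
each image's coordinates form column j of the matrix

the matrix is [[1, 0, 0, 0, 0]; [0, -5/13, -38/13, 0, 0]; [0, 38/13, -5/13, 0, 0]; [0, 0, 0, 307/169, -1832/169]; [0, 0, 0, 1832/169, 307/169]] (rows listed top to bottom)


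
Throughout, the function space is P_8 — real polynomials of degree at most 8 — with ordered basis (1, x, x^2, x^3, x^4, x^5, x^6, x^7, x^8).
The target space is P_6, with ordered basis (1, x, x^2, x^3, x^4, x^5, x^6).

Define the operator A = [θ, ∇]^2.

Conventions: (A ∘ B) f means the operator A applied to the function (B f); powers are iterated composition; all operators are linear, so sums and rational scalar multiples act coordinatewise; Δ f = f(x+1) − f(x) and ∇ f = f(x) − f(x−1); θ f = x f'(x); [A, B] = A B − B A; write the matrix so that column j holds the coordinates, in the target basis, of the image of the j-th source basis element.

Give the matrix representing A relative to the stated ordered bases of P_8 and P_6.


the matrix is [[0, 0, 2, -12, 48, -160, 480, -1344, 3584]; [0, 0, 0, 6, -48, 240, -960, 3360, -10752]; [0, 0, 0, 0, 12, -120, 720, -3360, 13440]; [0, 0, 0, 0, 0, 20, -240, 1680, -8960]; [0, 0, 0, 0, 0, 0, 30, -420, 3360]; [0, 0, 0, 0, 0, 0, 0, 42, -672]; [0, 0, 0, 0, 0, 0, 0, 0, 56]] (rows listed top to bottom)

image of 1: 0
image of x: 0
image of x^2: 2
image of x^3: 6x - 12
image of x^4: 12x^2 - 48x + 48
image of x^5: 20x^3 - 120x^2 + 240x - 160
image of x^6: 30x^4 - 240x^3 + 720x^2 - 960x + 480
image of x^7: 42x^5 - 420x^4 + 1680x^3 - 3360x^2 + 3360x - 1344
image of x^8: 56x^6 - 672x^5 + 3360x^4 - 8960x^3 + 13440x^2 - 10752x + 3584
each image's coordinates form column j of the matrix


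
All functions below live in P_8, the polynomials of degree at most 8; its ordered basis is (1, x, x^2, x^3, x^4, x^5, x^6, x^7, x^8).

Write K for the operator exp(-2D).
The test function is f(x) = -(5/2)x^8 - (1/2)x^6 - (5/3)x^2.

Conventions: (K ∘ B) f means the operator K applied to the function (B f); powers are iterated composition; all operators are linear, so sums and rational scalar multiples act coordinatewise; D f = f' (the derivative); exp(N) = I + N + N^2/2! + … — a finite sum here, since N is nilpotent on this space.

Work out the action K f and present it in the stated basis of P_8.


order-1 term: 40x^7 + 6x^5 + (20/3)x
order-2 term: -280x^6 - 30x^4 - 20/3
order-3 term: 1120x^5 + 80x^3
order-4 term: -2800x^4 - 120x^2
order-5 term: 4480x^3 + 96x
order-6 term: -4480x^2 - 32
order-7 term: 2560x
order-8 term: -640
the series for exp(-2D) f terminates at order 8
exp(-2D) f = -(5/2)x^8 + 40x^7 - (561/2)x^6 + 1126x^5 - 2830x^4 + 4560x^3 - (13805/3)x^2 + (7988/3)x - 2036/3

the result is g(x) = -(5/2)x^8 + 40x^7 - (561/2)x^6 + 1126x^5 - 2830x^4 + 4560x^3 - (13805/3)x^2 + (7988/3)x - 2036/3


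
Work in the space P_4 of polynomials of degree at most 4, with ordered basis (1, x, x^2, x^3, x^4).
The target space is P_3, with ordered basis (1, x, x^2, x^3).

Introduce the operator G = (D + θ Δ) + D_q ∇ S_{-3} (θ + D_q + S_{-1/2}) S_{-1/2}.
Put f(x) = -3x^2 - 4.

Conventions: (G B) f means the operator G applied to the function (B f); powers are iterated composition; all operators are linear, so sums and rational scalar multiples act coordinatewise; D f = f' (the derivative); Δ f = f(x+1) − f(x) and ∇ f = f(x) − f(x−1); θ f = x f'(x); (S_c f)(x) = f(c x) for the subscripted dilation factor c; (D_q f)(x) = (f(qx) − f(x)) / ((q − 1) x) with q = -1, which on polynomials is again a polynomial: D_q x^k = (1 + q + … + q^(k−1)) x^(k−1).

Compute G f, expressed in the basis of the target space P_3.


D f = -6x
Δ f = -6x - 3
θ Δ f = -6x
(D + θ Δ) f = -12x
S_{-1/2} f = -(3/4)x^2 - 4
θ S_{-1/2} f = -(3/2)x^2
D_q S_{-1/2} f = 0
S_{-1/2} S_{-1/2} f = -(3/16)x^2 - 4
(θ + D_q + S_{-1/2}) S_{-1/2} f = -(27/16)x^2 - 4
S_{-3} (θ + D_q + S_{-1/2}) S_{-1/2} f = -(243/16)x^2 - 4
∇ S_{-3} (θ + D_q + S_{-1/2}) S_{-1/2} f = -(243/8)x + 243/16
D_q ∇ S_{-3} (θ + D_q + S_{-1/2}) S_{-1/2} f = -243/8
((D + θ Δ) + D_q ∇ S_{-3} (θ + D_q + S_{-1/2}) S_{-1/2}) f = -12x - 243/8

the result is g(x) = -12x - 243/8


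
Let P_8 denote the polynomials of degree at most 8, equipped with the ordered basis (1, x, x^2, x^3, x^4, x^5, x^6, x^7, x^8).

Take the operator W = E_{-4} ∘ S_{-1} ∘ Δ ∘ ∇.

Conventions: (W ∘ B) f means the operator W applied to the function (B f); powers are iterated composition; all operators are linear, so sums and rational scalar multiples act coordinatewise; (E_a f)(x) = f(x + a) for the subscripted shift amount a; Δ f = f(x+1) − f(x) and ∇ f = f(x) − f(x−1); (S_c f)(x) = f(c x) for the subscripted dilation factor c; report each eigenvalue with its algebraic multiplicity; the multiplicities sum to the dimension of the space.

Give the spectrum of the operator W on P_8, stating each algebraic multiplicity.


image of 1: 0
image of x: 0
image of x^2: 2
image of x^3: -6x + 24
image of x^4: 12x^2 - 96x + 194
image of x^5: -20x^3 + 240x^2 - 970x + 1320
image of x^6: 30x^4 - 480x^3 + 2910x^2 - 7920x + 8162
image of x^7: -42x^5 + 840x^4 - 6790x^3 + 27720x^2 - 57134x + 47544
image of x^8: 56x^6 - 1344x^5 + 13580x^4 - 73920x^3 + 228536x^2 - 380352x + 266114
the matrix is upper triangular; its diagonal is (0, 0, 0, 0, 0, 0, 0, 0, 0)
for a triangular matrix the eigenvalues are the diagonal entries, with algebraic multiplicity their repetition count

λ = 0 (multiplicity 9)


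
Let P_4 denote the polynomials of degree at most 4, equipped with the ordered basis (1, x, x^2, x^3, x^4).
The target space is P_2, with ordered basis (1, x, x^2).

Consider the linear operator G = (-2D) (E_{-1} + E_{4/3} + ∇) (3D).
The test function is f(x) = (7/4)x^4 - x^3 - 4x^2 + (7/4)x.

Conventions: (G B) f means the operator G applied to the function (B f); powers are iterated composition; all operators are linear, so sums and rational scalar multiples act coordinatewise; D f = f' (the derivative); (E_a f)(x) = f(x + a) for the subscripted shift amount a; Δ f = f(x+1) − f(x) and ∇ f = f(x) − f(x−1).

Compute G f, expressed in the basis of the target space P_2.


the image equals g(x) = -252x^2 - 264x - 80

D f = 7x^3 - 3x^2 - 8x + 7/4
(3D) f = 21x^3 - 9x^2 - 24x + 21/4
E_{-1} (3D) f = 21x^3 - 72x^2 + 57x - 3/4
E_{4/3} (3D) f = 21x^3 + 75x^2 + 64x + 253/36
∇ (3D) f = 63x^2 - 81x + 6
(E_{-1} + E_{4/3} + ∇) (3D) f = 42x^3 + 66x^2 + 40x + 221/18
D (E_{-1} + E_{4/3} + ∇) (3D) f = 126x^2 + 132x + 40
(-2D) (E_{-1} + E_{4/3} + ∇) (3D) f = -252x^2 - 264x - 80


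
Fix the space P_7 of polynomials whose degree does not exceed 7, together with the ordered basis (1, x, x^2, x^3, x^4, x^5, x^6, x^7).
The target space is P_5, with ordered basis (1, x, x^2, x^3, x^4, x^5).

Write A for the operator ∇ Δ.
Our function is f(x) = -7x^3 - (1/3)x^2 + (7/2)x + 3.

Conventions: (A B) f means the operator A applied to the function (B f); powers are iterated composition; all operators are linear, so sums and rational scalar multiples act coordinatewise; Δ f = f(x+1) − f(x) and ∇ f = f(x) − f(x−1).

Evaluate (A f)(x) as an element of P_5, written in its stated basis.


g(x) = -42x - 2/3

Δ f = -21x^2 - (65/3)x - 23/6
∇ Δ f = -42x - 2/3


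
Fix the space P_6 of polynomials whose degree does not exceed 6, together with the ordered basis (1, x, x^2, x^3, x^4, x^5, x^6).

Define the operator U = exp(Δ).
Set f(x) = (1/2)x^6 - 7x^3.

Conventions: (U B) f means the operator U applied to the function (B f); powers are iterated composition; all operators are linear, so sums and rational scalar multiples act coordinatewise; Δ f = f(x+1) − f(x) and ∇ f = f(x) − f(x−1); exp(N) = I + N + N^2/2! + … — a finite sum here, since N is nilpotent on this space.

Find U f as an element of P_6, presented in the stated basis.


order-1 term: 3x^5 + (15/2)x^4 + 10x^3 - (27/2)x^2 - 18x - 13/2
order-2 term: (15/2)x^4 + 30x^3 + (105/2)x^2 + 24x - 11/2
order-3 term: 10x^3 + 45x^2 + 75x + 38
order-4 term: (15/2)x^2 + 30x + 65/2
order-5 term: 3x + 15/2
order-6 term: 1/2
the series for exp(Δ) f terminates at order 6
exp(Δ) f = (1/2)x^6 + 3x^5 + 15x^4 + 43x^3 + (183/2)x^2 + 114x + 133/2

the image equals g(x) = (1/2)x^6 + 3x^5 + 15x^4 + 43x^3 + (183/2)x^2 + 114x + 133/2


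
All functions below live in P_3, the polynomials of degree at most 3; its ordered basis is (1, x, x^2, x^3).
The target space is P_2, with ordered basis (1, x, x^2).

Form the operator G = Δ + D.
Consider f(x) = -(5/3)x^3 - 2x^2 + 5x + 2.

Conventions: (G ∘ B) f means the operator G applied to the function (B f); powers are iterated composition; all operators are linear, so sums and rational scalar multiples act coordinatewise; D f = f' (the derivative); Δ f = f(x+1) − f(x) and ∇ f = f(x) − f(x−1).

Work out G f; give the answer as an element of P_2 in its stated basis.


g(x) = -10x^2 - 13x + 19/3

Δ f = -5x^2 - 9x + 4/3
D f = -5x^2 - 4x + 5
(Δ + D) f = -10x^2 - 13x + 19/3


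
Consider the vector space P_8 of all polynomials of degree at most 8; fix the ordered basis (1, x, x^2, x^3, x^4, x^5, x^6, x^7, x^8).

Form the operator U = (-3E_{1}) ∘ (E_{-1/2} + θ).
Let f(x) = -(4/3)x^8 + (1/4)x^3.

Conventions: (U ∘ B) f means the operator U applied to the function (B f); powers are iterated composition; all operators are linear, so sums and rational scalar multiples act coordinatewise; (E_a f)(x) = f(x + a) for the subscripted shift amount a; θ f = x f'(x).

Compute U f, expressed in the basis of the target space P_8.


E_{-1/2} f = -(4/3)x^8 + (16/3)x^7 - (28/3)x^6 + (28/3)x^5 - (35/6)x^4 + (31/12)x^3 - (23/24)x^2 + (13/48)x - 7/192
θ f = -(32/3)x^8 + (3/4)x^3
(E_{-1/2} + θ) f = -12x^8 + (16/3)x^7 - (28/3)x^6 + (28/3)x^5 - (35/6)x^4 + (10/3)x^3 - (23/24)x^2 + (13/48)x - 7/192
E_{1} (E_{-1/2} + θ) f = -12x^8 - (272/3)x^7 - 308x^6 - (1820/3)x^5 - (1505/2)x^4 - (1796/3)x^3 - (2373/8)x^2 - (3983/48)x - 633/64
(-3E_{1}) (E_{-1/2} + θ) f = 36x^8 + 272x^7 + 924x^6 + 1820x^5 + (4515/2)x^4 + 1796x^3 + (7119/8)x^2 + (3983/16)x + 1899/64

the image equals g(x) = 36x^8 + 272x^7 + 924x^6 + 1820x^5 + (4515/2)x^4 + 1796x^3 + (7119/8)x^2 + (3983/16)x + 1899/64


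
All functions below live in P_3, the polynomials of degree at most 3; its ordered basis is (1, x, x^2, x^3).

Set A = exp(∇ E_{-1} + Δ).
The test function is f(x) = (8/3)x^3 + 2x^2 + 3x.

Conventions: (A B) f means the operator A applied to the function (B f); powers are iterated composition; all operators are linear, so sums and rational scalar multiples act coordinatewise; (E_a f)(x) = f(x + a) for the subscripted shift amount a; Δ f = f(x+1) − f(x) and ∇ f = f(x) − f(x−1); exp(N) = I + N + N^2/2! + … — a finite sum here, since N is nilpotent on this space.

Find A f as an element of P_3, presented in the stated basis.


the result is g(x) = (8/3)x^3 + 18x^2 + 27x + 62/3

order-1 term: 16x^2 - 8x + 70/3
order-2 term: 32x - 24
order-3 term: 64/3
the series for exp(∇ E_{-1} + Δ) f terminates at order 3
exp(∇ E_{-1} + Δ) f = (8/3)x^3 + 18x^2 + 27x + 62/3


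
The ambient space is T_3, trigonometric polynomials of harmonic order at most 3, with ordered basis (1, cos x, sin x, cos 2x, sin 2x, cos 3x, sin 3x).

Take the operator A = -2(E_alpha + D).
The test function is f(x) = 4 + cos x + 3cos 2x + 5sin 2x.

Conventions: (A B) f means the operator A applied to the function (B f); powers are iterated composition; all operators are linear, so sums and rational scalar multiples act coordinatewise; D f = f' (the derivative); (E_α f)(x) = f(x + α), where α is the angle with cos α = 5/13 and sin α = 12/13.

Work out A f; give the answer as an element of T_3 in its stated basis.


the result is g(x) = -8 - (10/13)cos x + (50/13)sin x - (3866/169)cos 2x + (3938/169)sin 2x

E_alpha f = 4 + (5/13)cos x - (12/13)sin x + (243/169)cos 2x - (955/169)sin 2x
D f = -sin x + 10cos 2x - 6sin 2x
(E_alpha + D) f = 4 + (5/13)cos x - (25/13)sin x + (1933/169)cos 2x - (1969/169)sin 2x
(-2(E_alpha + D)) f = -8 - (10/13)cos x + (50/13)sin x - (3866/169)cos 2x + (3938/169)sin 2x


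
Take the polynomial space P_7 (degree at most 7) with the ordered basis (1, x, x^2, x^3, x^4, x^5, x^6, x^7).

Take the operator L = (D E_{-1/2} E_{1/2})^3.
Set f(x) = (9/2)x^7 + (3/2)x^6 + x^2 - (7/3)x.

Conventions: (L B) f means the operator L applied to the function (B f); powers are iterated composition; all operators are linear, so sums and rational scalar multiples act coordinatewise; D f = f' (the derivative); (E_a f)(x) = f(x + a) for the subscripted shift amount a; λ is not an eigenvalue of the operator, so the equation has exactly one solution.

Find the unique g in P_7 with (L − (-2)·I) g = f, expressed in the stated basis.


write g with unknown coordinates in the stated basis and equate coefficients in (L − (-2)·I) g = f
solving from the highest basis element down gives g = (9/4)x^7 + (3/4)x^6 - (945/4)x^4 - 45x^3 + (1/2)x^2 + (17003/6)x + 135
check: L g = (945/2)x^4 + 90x^3 - 5670x - 270
so L g − (-2)·g = (9/2)x^7 + (3/2)x^6 + x^2 - (7/3)x = f ✓

g(x) = (9/4)x^7 + (3/4)x^6 - (945/4)x^4 - 45x^3 + (1/2)x^2 + (17003/6)x + 135


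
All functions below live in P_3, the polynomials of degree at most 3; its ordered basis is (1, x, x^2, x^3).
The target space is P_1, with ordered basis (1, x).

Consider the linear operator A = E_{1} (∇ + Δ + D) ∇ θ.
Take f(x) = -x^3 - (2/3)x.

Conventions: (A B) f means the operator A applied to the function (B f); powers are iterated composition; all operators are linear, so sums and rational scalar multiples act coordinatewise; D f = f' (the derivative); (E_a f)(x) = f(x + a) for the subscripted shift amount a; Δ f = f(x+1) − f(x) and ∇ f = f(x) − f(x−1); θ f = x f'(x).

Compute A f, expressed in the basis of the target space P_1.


θ f = -3x^3 - (2/3)x
∇ θ f = -9x^2 + 9x - 11/3
∇ (∇ θ) f = -18x + 18
Δ (∇ θ) f = -18x
D (∇ θ) f = -18x + 9
(∇ + Δ + D) (∇ θ) f = -54x + 27
E_{1} (∇ + Δ + D) (∇ θ) f = -54x - 27

the image equals g(x) = -54x - 27
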